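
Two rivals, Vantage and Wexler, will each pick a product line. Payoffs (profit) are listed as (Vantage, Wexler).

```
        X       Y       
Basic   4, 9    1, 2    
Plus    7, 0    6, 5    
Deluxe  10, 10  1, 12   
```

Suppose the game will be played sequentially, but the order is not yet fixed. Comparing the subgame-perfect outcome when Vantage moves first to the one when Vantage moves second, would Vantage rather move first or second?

second

If Vantage leads: Wexler's best replies are Basic→X, Plus→Y, Deluxe→Y; Vantage's induced payoffs 4, 6, 1; outcome (Plus, Y), payoffs (6, 5).
If Wexler leads: Vantage's best replies are X→Deluxe, Y→Plus; Wexler's induced payoffs 10, 5; outcome (Deluxe, X), payoffs (10, 10).
Vantage gets 6 moving first and 10 moving second, so Vantage prefers to move second.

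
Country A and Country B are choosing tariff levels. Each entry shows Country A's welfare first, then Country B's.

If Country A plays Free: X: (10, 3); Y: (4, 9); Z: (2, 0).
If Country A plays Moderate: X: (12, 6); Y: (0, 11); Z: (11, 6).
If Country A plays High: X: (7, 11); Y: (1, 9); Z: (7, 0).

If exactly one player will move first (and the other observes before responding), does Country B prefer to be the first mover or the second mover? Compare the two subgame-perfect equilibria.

second

If Country A leads: Country B's best replies are Free→Y, Moderate→Y, High→X; Country A's induced payoffs 4, 0, 7; outcome (High, X), payoffs (7, 11).
If Country B leads: Country A's best replies are X→Moderate, Y→Free, Z→Moderate; Country B's induced payoffs 6, 9, 6; outcome (Free, Y), payoffs (4, 9).
Country B gets 9 moving first and 11 moving second, so Country B prefers to move second.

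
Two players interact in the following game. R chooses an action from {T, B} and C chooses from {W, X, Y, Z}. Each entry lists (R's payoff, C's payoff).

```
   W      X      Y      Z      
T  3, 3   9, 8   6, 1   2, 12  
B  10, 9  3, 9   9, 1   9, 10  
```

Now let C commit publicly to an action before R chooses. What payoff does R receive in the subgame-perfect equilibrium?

9

Work backward from R's decision.
- W: R compares 3, 10 and picks B; C would get 9.
- X: R compares 9, 3 and picks T; C would get 8.
- Y: R compares 6, 9 and picks B; C would get 1.
- Z: R compares 2, 9 and picks B; C would get 10.
Maximizing over 9, 8, 1, 10, C chooses Z. Subgame-perfect outcome: (B, Z) with payoffs (9, 10).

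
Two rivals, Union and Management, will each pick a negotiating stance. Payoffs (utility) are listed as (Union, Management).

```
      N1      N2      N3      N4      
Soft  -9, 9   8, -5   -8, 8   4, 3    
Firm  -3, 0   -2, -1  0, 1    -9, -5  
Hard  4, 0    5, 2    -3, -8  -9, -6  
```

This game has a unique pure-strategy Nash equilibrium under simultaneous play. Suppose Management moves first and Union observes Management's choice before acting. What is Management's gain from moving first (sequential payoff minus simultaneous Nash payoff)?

2

Union best-responds to each possible Management move:
- N1: Union compares -9, -3, 4 and picks Hard; Management would get 0.
- N2: Union compares 8, -2, 5 and picks Soft; Management would get -5.
- N3: Union compares -8, 0, -3 and picks Firm; Management would get 1.
- N4: Union compares 4, -9, -9 and picks Soft; Management would get 3.
Among 0, -5, 1, 3, the best is 3 at N4. Subgame-perfect outcome: (Soft, N4) with payoffs (4, 3).
For the simultaneous game, intersect best replies.
Union's best replies: N1→Hard; N2→Soft; N3→Firm; N4→Soft.
Management's best replies: Soft→N1; Firm→N3; Hard→N2.
The unique mutual best reply is (Firm, N3), giving (0, 1).
Management's commitment gain: 3 − 1 = 2.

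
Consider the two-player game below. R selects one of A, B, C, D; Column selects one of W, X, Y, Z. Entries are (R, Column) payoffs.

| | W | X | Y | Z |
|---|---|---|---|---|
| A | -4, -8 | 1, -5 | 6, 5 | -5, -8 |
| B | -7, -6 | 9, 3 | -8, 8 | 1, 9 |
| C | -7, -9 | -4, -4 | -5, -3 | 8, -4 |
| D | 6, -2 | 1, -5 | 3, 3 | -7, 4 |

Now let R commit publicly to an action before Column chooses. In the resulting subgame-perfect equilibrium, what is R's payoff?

Column best-responds to each possible R move:
- A → Column plays Y (best of -8, -5, 5, -8); R gets 6.
- B → Column plays Z (best of -6, 3, 8, 9); R gets 1.
- C → Column plays Y (best of -9, -4, -3, -4); R gets -5.
- D → Column plays Z (best of -2, -5, 3, 4); R gets -7.
R's induced payoffs are 6, 1, -5, -7, so R commits to A. Subgame-perfect outcome: (A, Y) with payoffs (6, 5).

6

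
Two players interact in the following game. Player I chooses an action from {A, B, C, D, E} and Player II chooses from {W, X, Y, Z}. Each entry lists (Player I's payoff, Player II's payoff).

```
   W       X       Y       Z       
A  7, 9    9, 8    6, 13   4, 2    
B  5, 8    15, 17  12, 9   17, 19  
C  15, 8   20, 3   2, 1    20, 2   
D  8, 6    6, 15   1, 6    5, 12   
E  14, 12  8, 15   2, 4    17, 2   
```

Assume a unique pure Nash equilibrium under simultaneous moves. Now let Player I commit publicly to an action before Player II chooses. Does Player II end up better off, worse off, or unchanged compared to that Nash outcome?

better off

Player II best-responds to each possible Player I move:
- A → Player II plays Y (best of 9, 8, 13, 2); Player I gets 6.
- B → Player II plays Z (best of 8, 17, 9, 19); Player I gets 17.
- C → Player II plays W (best of 8, 3, 1, 2); Player I gets 15.
- D → Player II plays X (best of 6, 15, 6, 12); Player I gets 6.
- E → Player II plays X (best of 12, 15, 4, 2); Player I gets 8.
Maximizing over 6, 17, 15, 6, 8, Player I chooses B. Subgame-perfect outcome: (B, Z) with payoffs (17, 19).
Now find the simultaneous Nash equilibrium.
Player I's best replies: W→C; X→C; Y→B; Z→C.
Player II's best replies: A→Y; B→Z; C→W; D→X; E→X.
Only (C, W) has each player best-responding; Nash payoffs (15, 8).
Player II earns 19 sequentially versus 8 at the Nash outcome: better off.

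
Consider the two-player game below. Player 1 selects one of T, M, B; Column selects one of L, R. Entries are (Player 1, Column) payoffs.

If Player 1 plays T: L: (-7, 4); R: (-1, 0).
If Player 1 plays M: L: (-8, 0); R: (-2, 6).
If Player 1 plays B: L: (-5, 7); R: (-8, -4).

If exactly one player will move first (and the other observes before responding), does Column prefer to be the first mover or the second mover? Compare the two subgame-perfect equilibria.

first

If Player 1 leads: Column's best replies are T→L, M→R, B→L; Player 1's induced payoffs -7, -2, -5; outcome (M, R), payoffs (-2, 6).
If Column leads: Player 1's best replies are L→B, R→T; Column's induced payoffs 7, 0; outcome (B, L), payoffs (-5, 7).
Column gets 7 moving first and 6 moving second, so Column prefers to move first.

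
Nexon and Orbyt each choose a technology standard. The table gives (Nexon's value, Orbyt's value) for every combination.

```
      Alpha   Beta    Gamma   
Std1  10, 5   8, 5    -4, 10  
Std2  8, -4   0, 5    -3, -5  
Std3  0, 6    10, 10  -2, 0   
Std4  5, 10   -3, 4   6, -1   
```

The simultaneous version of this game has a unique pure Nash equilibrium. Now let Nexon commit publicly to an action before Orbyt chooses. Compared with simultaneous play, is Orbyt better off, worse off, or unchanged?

Backward induction with Nexon moving first.
- Std1: Orbyt compares 5, 5, 10 and picks Gamma; Nexon would get -4.
- Std2: Orbyt compares -4, 5, -5 and picks Beta; Nexon would get 0.
- Std3: Orbyt compares 6, 10, 0 and picks Beta; Nexon would get 10.
- Std4: Orbyt compares 10, 4, -1 and picks Alpha; Nexon would get 5.
Nexon's induced payoffs are -4, 0, 10, 5, so Nexon commits to Std3. Subgame-perfect outcome: (Std3, Beta) with payoffs (10, 10).
Under simultaneous play:
Nexon's best replies: Alpha→Std1; Beta→Std3; Gamma→Std4.
Orbyt's best replies: Std1→Gamma; Std2→Beta; Std3→Beta; Std4→Alpha.
The unique mutual best reply is (Std3, Beta), giving (10, 10).
Orbyt earns 10 sequentially versus 10 at the Nash outcome: unchanged.

unchanged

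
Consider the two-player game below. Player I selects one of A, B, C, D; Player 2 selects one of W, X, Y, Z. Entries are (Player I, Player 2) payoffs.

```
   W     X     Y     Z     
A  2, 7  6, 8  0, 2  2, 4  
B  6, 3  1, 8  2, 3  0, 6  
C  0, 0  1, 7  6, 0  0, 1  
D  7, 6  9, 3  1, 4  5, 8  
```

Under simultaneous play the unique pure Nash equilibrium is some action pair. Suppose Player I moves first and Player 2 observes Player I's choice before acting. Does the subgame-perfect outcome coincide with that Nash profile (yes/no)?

Backward induction with Player I moving first.
- A → Player 2 plays X (best of 7, 8, 2, 4); Player I gets 6.
- B → Player 2 plays X (best of 3, 8, 3, 6); Player I gets 1.
- C → Player 2 plays X (best of 0, 7, 0, 1); Player I gets 1.
- D → Player 2 plays Z (best of 6, 3, 4, 8); Player I gets 5.
Player I's induced payoffs are 6, 1, 1, 5, so Player I commits to A. Subgame-perfect outcome: (A, X) with payoffs (6, 8).
For the simultaneous game, intersect best replies.
Player I's best replies: W→D; X→D; Y→C; Z→D.
Player 2's best replies: A→X; B→X; C→X; D→Z.
The unique mutual best reply is (D, Z), giving (5, 8).
Sequential outcome (A, X) differs from the Nash profile (D, Z).

no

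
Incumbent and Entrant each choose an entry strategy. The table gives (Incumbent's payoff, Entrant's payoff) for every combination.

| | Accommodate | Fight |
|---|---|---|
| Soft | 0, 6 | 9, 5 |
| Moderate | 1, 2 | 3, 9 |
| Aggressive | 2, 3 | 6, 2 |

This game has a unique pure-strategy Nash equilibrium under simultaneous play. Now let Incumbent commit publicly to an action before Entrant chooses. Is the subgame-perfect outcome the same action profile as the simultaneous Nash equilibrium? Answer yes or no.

no

Backward induction with Incumbent moving first.
- Soft: BR = Accommodate, leader payoff 0.
- Moderate: BR = Fight, leader payoff 3.
- Aggressive: BR = Accommodate, leader payoff 2.
Among 0, 3, 2, the best is 3 at Moderate. Subgame-perfect outcome: (Moderate, Fight) with payoffs (3, 9).
Under simultaneous play:
Incumbent's best replies: Accommodate→Aggressive; Fight→Soft.
Entrant's best replies: Soft→Accommodate; Moderate→Fight; Aggressive→Accommodate.
The unique mutual best reply is (Aggressive, Accommodate), giving (2, 3).
Sequential outcome (Moderate, Fight) differs from the Nash profile (Aggressive, Accommodate).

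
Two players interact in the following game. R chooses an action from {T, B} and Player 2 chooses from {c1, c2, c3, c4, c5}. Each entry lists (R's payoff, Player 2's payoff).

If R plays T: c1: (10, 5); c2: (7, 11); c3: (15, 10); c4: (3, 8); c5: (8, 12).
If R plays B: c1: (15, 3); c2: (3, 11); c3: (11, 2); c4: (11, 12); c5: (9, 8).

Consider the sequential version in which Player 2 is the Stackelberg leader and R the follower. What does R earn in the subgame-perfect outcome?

Work backward from R's decision.
- c1 → R plays B (best of 10, 15); Player 2 gets 3.
- c2 → R plays T (best of 7, 3); Player 2 gets 11.
- c3 → R plays T (best of 15, 11); Player 2 gets 10.
- c4 → R plays B (best of 3, 11); Player 2 gets 12.
- c5 → R plays B (best of 8, 9); Player 2 gets 8.
Player 2's induced payoffs are 3, 11, 10, 12, 8, so Player 2 commits to c4. Subgame-perfect outcome: (B, c4) with payoffs (11, 12).

11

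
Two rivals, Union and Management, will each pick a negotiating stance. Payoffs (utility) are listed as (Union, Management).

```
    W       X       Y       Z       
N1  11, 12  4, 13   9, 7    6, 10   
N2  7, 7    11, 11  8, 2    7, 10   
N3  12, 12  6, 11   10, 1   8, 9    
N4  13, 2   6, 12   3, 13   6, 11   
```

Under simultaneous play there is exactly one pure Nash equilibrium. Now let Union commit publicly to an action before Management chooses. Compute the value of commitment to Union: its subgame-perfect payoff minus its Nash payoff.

Management best-responds to each possible Union move:
- N1: Management compares 12, 13, 7, 10 and picks X; Union would get 4.
- N2: Management compares 7, 11, 2, 10 and picks X; Union would get 11.
- N3: Management compares 12, 11, 1, 9 and picks W; Union would get 12.
- N4: Management compares 2, 12, 13, 11 and picks Y; Union would get 3.
Maximizing over 4, 11, 12, 3, Union chooses N3. Subgame-perfect outcome: (N3, W) with payoffs (12, 12).
Under simultaneous play:
Union's best replies: W→N4; X→N2; Y→N3; Z→N3.
Management's best replies: N1→X; N2→X; N3→W; N4→Y.
Only (N2, X) has each player best-responding; Nash payoffs (11, 11).
Union's commitment gain: 12 − 11 = 1.

1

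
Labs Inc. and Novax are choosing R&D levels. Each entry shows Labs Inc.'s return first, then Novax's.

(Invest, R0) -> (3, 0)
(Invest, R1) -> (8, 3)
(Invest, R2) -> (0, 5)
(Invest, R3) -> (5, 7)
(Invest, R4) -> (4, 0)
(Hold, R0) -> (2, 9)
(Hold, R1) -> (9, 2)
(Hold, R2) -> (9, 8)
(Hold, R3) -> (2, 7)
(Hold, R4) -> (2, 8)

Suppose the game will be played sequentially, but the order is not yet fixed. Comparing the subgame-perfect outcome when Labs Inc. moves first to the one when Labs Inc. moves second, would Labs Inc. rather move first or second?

second

If Labs Inc. leads: Novax's best replies are Invest→R3, Hold→R0; Labs Inc.'s induced payoffs 5, 2; outcome (Invest, R3), payoffs (5, 7).
If Novax leads: Labs Inc.'s best replies are R0→Invest, R1→Hold, R2→Hold, R3→Invest, R4→Invest; Novax's induced payoffs 0, 2, 8, 7, 0; outcome (Hold, R2), payoffs (9, 8).
Labs Inc. gets 5 moving first and 9 moving second, so Labs Inc. prefers to move second.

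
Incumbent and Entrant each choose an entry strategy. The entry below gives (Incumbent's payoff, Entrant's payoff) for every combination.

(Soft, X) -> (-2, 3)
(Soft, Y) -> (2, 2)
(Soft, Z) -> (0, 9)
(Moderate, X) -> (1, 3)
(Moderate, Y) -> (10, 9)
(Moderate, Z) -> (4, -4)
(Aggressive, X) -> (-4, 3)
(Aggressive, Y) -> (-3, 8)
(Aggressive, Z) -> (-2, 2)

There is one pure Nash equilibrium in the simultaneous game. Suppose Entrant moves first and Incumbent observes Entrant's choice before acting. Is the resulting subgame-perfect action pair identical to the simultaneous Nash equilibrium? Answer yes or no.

yes

Work backward from Incumbent's decision.
- X: Incumbent compares -2, 1, -4 and picks Moderate; Entrant would get 3.
- Y: Incumbent compares 2, 10, -3 and picks Moderate; Entrant would get 9.
- Z: Incumbent compares 0, 4, -2 and picks Moderate; Entrant would get -4.
Among 3, 9, -4, the best is 9 at Y. Subgame-perfect outcome: (Moderate, Y) with payoffs (10, 9).
For the simultaneous game, intersect best replies.
Incumbent's best replies: X→Moderate; Y→Moderate; Z→Moderate.
Entrant's best replies: Soft→Z; Moderate→Y; Aggressive→Y.
Only (Moderate, Y) has each player best-responding; Nash payoffs (10, 9).
Sequential outcome (Moderate, Y) coincides with the Nash profile (Moderate, Y).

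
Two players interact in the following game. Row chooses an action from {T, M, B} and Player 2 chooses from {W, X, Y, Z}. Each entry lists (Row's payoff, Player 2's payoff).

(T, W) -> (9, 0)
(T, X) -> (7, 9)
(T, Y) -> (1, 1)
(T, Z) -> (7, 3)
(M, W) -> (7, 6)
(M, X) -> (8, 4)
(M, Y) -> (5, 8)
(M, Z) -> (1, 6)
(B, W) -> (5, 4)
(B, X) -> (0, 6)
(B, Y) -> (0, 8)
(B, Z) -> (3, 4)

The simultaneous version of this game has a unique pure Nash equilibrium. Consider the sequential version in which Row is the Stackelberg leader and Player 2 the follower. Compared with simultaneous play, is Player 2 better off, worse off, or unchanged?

Player 2 best-responds to each possible Row move:
- T → Player 2 plays X (best of 0, 9, 1, 3); Row gets 7.
- M → Player 2 plays Y (best of 6, 4, 8, 6); Row gets 5.
- B → Player 2 plays Y (best of 4, 6, 8, 4); Row gets 0.
Maximizing over 7, 5, 0, Row chooses T. Subgame-perfect outcome: (T, X) with payoffs (7, 9).
Now find the simultaneous Nash equilibrium.
Row's best replies: W→T; X→M; Y→M; Z→T.
Player 2's best replies: T→X; M→Y; B→Y.
Only (M, Y) has each player best-responding; Nash payoffs (5, 8).
Player 2 earns 9 sequentially versus 8 at the Nash outcome: better off.

better off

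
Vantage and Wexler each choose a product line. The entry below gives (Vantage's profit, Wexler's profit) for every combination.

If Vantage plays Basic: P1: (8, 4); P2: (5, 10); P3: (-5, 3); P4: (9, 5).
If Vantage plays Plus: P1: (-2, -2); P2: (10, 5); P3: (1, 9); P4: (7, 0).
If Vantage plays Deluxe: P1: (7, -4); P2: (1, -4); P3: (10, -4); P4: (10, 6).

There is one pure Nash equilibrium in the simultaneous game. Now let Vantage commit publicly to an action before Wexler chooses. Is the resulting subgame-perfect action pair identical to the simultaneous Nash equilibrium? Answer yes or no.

yes

Wexler best-responds to each possible Vantage move:
- Basic → Wexler plays P2 (best of 4, 10, 3, 5); Vantage gets 5.
- Plus → Wexler plays P3 (best of -2, 5, 9, 0); Vantage gets 1.
- Deluxe → Wexler plays P4 (best of -4, -4, -4, 6); Vantage gets 10.
Maximizing over 5, 1, 10, Vantage chooses Deluxe. Subgame-perfect outcome: (Deluxe, P4) with payoffs (10, 6).
Under simultaneous play:
Vantage's best replies: P1→Basic; P2→Plus; P3→Deluxe; P4→Deluxe.
Wexler's best replies: Basic→P2; Plus→P3; Deluxe→P4.
The unique mutual best reply is (Deluxe, P4), giving (10, 6).
Sequential outcome (Deluxe, P4) coincides with the Nash profile (Deluxe, P4).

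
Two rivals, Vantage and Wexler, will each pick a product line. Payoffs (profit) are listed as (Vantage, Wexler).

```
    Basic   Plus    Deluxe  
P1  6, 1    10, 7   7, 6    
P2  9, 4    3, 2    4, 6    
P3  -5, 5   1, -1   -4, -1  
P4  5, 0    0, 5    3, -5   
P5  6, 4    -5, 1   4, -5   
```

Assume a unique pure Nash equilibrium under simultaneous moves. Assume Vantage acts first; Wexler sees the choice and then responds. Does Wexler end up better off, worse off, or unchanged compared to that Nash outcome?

Wexler best-responds to each possible Vantage move:
- P1: BR = Plus, leader payoff 10.
- P2: BR = Deluxe, leader payoff 4.
- P3: BR = Basic, leader payoff -5.
- P4: BR = Plus, leader payoff 0.
- P5: BR = Basic, leader payoff 6.
Maximizing over 10, 4, -5, 0, 6, Vantage chooses P1. Subgame-perfect outcome: (P1, Plus) with payoffs (10, 7).
Now find the simultaneous Nash equilibrium.
Vantage's best replies: Basic→P2; Plus→P1; Deluxe→P1.
Wexler's best replies: P1→Plus; P2→Deluxe; P3→Basic; P4→Plus; P5→Basic.
Only (P1, Plus) has each player best-responding; Nash payoffs (10, 7).
Wexler earns 7 sequentially versus 7 at the Nash outcome: unchanged.

unchanged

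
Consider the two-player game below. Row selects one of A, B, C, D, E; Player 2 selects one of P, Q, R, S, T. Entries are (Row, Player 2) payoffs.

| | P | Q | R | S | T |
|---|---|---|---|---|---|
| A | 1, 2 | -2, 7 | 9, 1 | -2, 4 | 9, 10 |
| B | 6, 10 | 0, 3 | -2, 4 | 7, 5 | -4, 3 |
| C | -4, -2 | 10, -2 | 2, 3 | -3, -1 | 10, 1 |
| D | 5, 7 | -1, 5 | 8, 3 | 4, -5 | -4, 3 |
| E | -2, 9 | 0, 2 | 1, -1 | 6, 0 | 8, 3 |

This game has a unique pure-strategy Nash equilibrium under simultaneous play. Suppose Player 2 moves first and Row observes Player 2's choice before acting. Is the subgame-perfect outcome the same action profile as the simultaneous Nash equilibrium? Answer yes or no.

yes

Solve by backward induction (Player 2 leads).
- P → Row plays B (best of 1, 6, -4, 5, -2); Player 2 gets 10.
- Q → Row plays C (best of -2, 0, 10, -1, 0); Player 2 gets -2.
- R → Row plays A (best of 9, -2, 2, 8, 1); Player 2 gets 1.
- S → Row plays B (best of -2, 7, -3, 4, 6); Player 2 gets 5.
- T → Row plays C (best of 9, -4, 10, -4, 8); Player 2 gets 1.
Among 10, -2, 1, 5, 1, the best is 10 at P. Subgame-perfect outcome: (B, P) with payoffs (6, 10).
Under simultaneous play:
Row's best replies: P→B; Q→C; R→A; S→B; T→C.
Player 2's best replies: A→T; B→P; C→R; D→P; E→P.
Only (B, P) has each player best-responding; Nash payoffs (6, 10).
Sequential outcome (B, P) coincides with the Nash profile (B, P).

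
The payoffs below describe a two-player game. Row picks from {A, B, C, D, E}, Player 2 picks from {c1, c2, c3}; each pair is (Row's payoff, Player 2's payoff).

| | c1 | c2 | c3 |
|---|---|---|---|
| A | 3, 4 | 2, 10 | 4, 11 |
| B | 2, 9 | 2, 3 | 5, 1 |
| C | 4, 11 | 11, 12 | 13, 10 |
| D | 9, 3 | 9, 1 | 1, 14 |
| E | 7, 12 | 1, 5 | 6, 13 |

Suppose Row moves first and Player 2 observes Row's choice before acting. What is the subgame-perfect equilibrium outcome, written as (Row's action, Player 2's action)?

(C, c2)

Player 2 best-responds to each possible Row move:
- A → Player 2 plays c3 (best of 4, 10, 11); Row gets 4.
- B → Player 2 plays c1 (best of 9, 3, 1); Row gets 2.
- C → Player 2 plays c2 (best of 11, 12, 10); Row gets 11.
- D → Player 2 plays c3 (best of 3, 1, 14); Row gets 1.
- E → Player 2 plays c3 (best of 12, 5, 13); Row gets 6.
Among 4, 2, 11, 1, 6, the best is 11 at C. Subgame-perfect outcome: (C, c2) with payoffs (11, 12).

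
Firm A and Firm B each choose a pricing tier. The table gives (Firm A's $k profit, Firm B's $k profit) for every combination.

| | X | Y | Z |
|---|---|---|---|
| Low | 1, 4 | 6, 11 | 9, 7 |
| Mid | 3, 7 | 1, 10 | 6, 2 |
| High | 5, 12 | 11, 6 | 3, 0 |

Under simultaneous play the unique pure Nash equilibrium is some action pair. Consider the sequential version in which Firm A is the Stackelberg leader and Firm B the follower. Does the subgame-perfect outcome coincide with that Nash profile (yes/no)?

no

Backward induction with Firm A moving first.
- Low → Firm B plays Y (best of 4, 11, 7); Firm A gets 6.
- Mid → Firm B plays Y (best of 7, 10, 2); Firm A gets 1.
- High → Firm B plays X (best of 12, 6, 0); Firm A gets 5.
Maximizing over 6, 1, 5, Firm A chooses Low. Subgame-perfect outcome: (Low, Y) with payoffs (6, 11).
Now find the simultaneous Nash equilibrium.
Firm A's best replies: X→High; Y→High; Z→Low.
Firm B's best replies: Low→Y; Mid→Y; High→X.
Only (High, X) has each player best-responding; Nash payoffs (5, 12).
Sequential outcome (Low, Y) differs from the Nash profile (High, X).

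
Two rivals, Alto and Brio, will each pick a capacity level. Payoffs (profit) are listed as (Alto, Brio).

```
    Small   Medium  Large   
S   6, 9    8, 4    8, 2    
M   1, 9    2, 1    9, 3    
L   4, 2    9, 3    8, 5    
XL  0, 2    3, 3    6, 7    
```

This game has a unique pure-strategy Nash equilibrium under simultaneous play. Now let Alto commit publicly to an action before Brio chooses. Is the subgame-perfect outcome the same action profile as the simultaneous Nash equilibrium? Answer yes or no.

Solve by backward induction (Alto leads).
- S → Brio plays Small (best of 9, 4, 2); Alto gets 6.
- M → Brio plays Small (best of 9, 1, 3); Alto gets 1.
- L → Brio plays Large (best of 2, 3, 5); Alto gets 8.
- XL → Brio plays Large (best of 2, 3, 7); Alto gets 6.
Alto's induced payoffs are 6, 1, 8, 6, so Alto commits to L. Subgame-perfect outcome: (L, Large) with payoffs (8, 5).
Under simultaneous play:
Alto's best replies: Small→S; Medium→L; Large→M.
Brio's best replies: S→Small; M→Small; L→Large; XL→Large.
Only (S, Small) has each player best-responding; Nash payoffs (6, 9).
Sequential outcome (L, Large) differs from the Nash profile (S, Small).

no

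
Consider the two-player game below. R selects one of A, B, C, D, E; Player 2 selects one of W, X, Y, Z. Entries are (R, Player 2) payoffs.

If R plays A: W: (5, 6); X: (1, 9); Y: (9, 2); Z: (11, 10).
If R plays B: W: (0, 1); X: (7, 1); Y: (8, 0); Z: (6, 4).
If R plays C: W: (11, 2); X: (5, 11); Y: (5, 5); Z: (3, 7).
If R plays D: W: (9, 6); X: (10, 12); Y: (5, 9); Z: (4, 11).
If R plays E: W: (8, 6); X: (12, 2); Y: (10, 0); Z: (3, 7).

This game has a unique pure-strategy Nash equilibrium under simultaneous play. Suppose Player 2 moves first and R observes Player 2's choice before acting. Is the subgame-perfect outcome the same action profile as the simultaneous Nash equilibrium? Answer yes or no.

yes

Solve by backward induction (Player 2 leads).
- W: BR = C, leader payoff 2.
- X: BR = E, leader payoff 2.
- Y: BR = E, leader payoff 0.
- Z: BR = A, leader payoff 10.
Among 2, 2, 0, 10, the best is 10 at Z. Subgame-perfect outcome: (A, Z) with payoffs (11, 10).
For the simultaneous game, intersect best replies.
R's best replies: W→C; X→E; Y→E; Z→A.
Player 2's best replies: A→Z; B→Z; C→X; D→X; E→Z.
The unique mutual best reply is (A, Z), giving (11, 10).
Sequential outcome (A, Z) coincides with the Nash profile (A, Z).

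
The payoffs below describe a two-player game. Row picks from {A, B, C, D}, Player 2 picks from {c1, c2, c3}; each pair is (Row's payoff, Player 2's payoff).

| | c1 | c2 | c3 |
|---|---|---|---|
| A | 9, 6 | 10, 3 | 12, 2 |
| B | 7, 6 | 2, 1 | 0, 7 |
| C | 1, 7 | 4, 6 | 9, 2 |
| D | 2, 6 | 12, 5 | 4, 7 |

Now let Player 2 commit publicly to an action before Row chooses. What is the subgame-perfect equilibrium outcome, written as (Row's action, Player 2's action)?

Work backward from Row's decision.
- c1 → Row plays A (best of 9, 7, 1, 2); Player 2 gets 6.
- c2 → Row plays D (best of 10, 2, 4, 12); Player 2 gets 5.
- c3 → Row plays A (best of 12, 0, 9, 4); Player 2 gets 2.
Among 6, 5, 2, the best is 6 at c1. Subgame-perfect outcome: (A, c1) with payoffs (9, 6).

(A, c1)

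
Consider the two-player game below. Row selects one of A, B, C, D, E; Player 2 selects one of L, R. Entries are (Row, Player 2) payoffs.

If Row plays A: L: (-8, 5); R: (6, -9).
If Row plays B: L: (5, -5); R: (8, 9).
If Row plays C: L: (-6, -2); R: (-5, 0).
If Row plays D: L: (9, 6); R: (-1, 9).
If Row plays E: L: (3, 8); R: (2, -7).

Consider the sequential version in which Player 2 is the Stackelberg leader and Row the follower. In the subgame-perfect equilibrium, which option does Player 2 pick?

R

Backward induction with Player 2 moving first.
- L: BR = D, leader payoff 6.
- R: BR = B, leader payoff 9.
Player 2's induced payoffs are 6, 9, so Player 2 commits to R. Subgame-perfect outcome: (B, R) with payoffs (8, 9).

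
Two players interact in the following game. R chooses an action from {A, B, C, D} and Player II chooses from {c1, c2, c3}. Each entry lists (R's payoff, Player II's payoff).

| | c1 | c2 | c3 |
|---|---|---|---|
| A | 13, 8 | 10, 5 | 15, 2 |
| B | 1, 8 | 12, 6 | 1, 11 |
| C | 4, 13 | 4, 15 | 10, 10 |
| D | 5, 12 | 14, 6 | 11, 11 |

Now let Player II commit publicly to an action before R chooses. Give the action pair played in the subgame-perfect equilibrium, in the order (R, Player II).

Work backward from R's decision.
- c1 → R plays A (best of 13, 1, 4, 5); Player II gets 8.
- c2 → R plays D (best of 10, 12, 4, 14); Player II gets 6.
- c3 → R plays A (best of 15, 1, 10, 11); Player II gets 2.
Player II's induced payoffs are 8, 6, 2, so Player II commits to c1. Subgame-perfect outcome: (A, c1) with payoffs (13, 8).

(A, c1)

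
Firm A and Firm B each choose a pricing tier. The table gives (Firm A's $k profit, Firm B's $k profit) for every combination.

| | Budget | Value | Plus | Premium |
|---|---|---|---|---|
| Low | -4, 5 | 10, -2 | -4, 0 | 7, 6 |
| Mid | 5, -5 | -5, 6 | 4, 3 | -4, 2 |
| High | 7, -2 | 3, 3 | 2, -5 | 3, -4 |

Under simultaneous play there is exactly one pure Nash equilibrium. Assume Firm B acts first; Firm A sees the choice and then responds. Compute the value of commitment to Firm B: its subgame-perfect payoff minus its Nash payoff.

Backward induction with Firm B moving first.
- Budget: Firm A compares -4, 5, 7 and picks High; Firm B would get -2.
- Value: Firm A compares 10, -5, 3 and picks Low; Firm B would get -2.
- Plus: Firm A compares -4, 4, 2 and picks Mid; Firm B would get 3.
- Premium: Firm A compares 7, -4, 3 and picks Low; Firm B would get 6.
Among -2, -2, 3, 6, the best is 6 at Premium. Subgame-perfect outcome: (Low, Premium) with payoffs (7, 6).
Under simultaneous play:
Firm A's best replies: Budget→High; Value→Low; Plus→Mid; Premium→Low.
Firm B's best replies: Low→Premium; Mid→Value; High→Value.
The unique mutual best reply is (Low, Premium), giving (7, 6).
Firm B's commitment gain: 6 − 6 = 0.

0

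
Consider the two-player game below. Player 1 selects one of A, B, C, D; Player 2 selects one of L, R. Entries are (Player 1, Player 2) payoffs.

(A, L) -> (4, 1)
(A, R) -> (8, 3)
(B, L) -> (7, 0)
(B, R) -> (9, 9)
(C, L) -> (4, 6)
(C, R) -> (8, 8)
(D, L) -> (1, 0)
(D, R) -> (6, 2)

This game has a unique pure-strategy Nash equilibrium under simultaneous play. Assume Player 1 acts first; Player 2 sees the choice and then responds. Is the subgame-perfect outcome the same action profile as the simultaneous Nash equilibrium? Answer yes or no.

Player 2 best-responds to each possible Player 1 move:
- A: BR = R, leader payoff 8.
- B: BR = R, leader payoff 9.
- C: BR = R, leader payoff 8.
- D: BR = R, leader payoff 6.
Maximizing over 8, 9, 8, 6, Player 1 chooses B. Subgame-perfect outcome: (B, R) with payoffs (9, 9).
Under simultaneous play:
Player 1's best replies: L→B; R→B.
Player 2's best replies: A→R; B→R; C→R; D→R.
Only (B, R) has each player best-responding; Nash payoffs (9, 9).
Sequential outcome (B, R) coincides with the Nash profile (B, R).

yes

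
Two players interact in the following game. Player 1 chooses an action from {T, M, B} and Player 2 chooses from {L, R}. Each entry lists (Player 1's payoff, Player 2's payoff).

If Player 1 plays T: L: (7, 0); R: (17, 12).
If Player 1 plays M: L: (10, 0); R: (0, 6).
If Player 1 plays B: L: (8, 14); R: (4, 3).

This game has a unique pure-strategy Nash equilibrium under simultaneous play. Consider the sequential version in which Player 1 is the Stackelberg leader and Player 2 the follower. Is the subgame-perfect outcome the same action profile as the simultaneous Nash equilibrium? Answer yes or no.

Player 2 best-responds to each possible Player 1 move:
- T → Player 2 plays R (best of 0, 12); Player 1 gets 17.
- M → Player 2 plays R (best of 0, 6); Player 1 gets 0.
- B → Player 2 plays L (best of 14, 3); Player 1 gets 8.
Maximizing over 17, 0, 8, Player 1 chooses T. Subgame-perfect outcome: (T, R) with payoffs (17, 12).
For the simultaneous game, intersect best replies.
Player 1's best replies: L→M; R→T.
Player 2's best replies: T→R; M→R; B→L.
The unique mutual best reply is (T, R), giving (17, 12).
Sequential outcome (T, R) coincides with the Nash profile (T, R).

yes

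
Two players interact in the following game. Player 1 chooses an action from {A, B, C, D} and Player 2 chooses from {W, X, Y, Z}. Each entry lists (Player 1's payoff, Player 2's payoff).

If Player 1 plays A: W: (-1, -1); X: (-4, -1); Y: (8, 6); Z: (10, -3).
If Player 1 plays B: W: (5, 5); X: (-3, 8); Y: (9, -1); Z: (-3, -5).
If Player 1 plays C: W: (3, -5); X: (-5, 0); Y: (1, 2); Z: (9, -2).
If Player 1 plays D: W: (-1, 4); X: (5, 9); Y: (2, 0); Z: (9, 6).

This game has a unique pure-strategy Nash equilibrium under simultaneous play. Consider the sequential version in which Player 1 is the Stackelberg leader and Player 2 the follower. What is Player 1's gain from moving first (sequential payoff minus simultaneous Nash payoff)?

Backward induction with Player 1 moving first.
- A: Player 2 compares -1, -1, 6, -3 and picks Y; Player 1 would get 8.
- B: Player 2 compares 5, 8, -1, -5 and picks X; Player 1 would get -3.
- C: Player 2 compares -5, 0, 2, -2 and picks Y; Player 1 would get 1.
- D: Player 2 compares 4, 9, 0, 6 and picks X; Player 1 would get 5.
Maximizing over 8, -3, 1, 5, Player 1 chooses A. Subgame-perfect outcome: (A, Y) with payoffs (8, 6).
For the simultaneous game, intersect best replies.
Player 1's best replies: W→B; X→D; Y→B; Z→A.
Player 2's best replies: A→Y; B→X; C→Y; D→X.
Only (D, X) has each player best-responding; Nash payoffs (5, 9).
Player 1's commitment gain: 8 − 5 = 3.

3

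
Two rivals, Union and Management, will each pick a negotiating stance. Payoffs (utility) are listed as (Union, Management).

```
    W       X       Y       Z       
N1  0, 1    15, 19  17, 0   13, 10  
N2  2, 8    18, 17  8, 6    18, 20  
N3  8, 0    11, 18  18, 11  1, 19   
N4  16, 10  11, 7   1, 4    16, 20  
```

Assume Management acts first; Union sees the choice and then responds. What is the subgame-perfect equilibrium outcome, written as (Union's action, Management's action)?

(N2, Z)

Solve by backward induction (Management leads).
- W: BR = N4, leader payoff 10.
- X: BR = N2, leader payoff 17.
- Y: BR = N3, leader payoff 11.
- Z: BR = N2, leader payoff 20.
Among 10, 17, 11, 20, the best is 20 at Z. Subgame-perfect outcome: (N2, Z) with payoffs (18, 20).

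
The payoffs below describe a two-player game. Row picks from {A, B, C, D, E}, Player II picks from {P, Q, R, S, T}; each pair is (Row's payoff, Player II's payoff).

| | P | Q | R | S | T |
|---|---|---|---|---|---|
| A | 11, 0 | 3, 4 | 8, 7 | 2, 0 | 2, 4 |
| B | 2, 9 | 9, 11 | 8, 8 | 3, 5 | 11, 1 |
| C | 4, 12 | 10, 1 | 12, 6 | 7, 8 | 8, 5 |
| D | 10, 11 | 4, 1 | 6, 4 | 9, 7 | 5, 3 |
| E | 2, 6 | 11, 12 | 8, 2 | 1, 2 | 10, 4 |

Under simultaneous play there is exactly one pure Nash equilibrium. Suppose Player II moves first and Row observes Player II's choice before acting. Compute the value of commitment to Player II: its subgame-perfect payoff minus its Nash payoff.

0

Solve by backward induction (Player II leads).
- P: Row compares 11, 2, 4, 10, 2 and picks A; Player II would get 0.
- Q: Row compares 3, 9, 10, 4, 11 and picks E; Player II would get 12.
- R: Row compares 8, 8, 12, 6, 8 and picks C; Player II would get 6.
- S: Row compares 2, 3, 7, 9, 1 and picks D; Player II would get 7.
- T: Row compares 2, 11, 8, 5, 10 and picks B; Player II would get 1.
Maximizing over 0, 12, 6, 7, 1, Player II chooses Q. Subgame-perfect outcome: (E, Q) with payoffs (11, 12).
Now find the simultaneous Nash equilibrium.
Row's best replies: P→A; Q→E; R→C; S→D; T→B.
Player II's best replies: A→R; B→Q; C→P; D→P; E→Q.
Only (E, Q) has each player best-responding; Nash payoffs (11, 12).
Player II's commitment gain: 12 − 12 = 0.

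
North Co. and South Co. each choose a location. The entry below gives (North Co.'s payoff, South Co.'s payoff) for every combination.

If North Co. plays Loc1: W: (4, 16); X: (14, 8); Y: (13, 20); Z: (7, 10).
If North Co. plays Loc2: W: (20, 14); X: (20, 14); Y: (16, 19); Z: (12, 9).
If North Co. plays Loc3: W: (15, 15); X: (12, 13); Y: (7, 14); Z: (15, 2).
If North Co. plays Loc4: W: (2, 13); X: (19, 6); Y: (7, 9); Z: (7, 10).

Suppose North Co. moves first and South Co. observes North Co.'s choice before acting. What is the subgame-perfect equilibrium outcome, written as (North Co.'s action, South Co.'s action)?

Solve by backward induction (North Co. leads).
- Loc1: BR = Y, leader payoff 13.
- Loc2: BR = Y, leader payoff 16.
- Loc3: BR = W, leader payoff 15.
- Loc4: BR = W, leader payoff 2.
Among 13, 16, 15, 2, the best is 16 at Loc2. Subgame-perfect outcome: (Loc2, Y) with payoffs (16, 19).

(Loc2, Y)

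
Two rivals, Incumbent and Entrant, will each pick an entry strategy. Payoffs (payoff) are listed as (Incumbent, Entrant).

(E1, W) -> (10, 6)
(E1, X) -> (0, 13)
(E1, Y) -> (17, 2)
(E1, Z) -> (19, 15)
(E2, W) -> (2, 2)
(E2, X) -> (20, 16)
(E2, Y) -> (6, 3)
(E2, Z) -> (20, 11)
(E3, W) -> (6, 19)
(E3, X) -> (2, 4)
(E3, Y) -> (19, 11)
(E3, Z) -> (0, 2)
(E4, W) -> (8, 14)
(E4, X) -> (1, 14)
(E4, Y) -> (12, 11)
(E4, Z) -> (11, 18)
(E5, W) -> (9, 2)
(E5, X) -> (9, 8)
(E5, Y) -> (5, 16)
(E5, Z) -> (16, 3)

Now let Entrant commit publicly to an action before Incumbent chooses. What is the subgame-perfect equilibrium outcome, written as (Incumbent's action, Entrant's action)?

Incumbent best-responds to each possible Entrant move:
- W: Incumbent compares 10, 2, 6, 8, 9 and picks E1; Entrant would get 6.
- X: Incumbent compares 0, 20, 2, 1, 9 and picks E2; Entrant would get 16.
- Y: Incumbent compares 17, 6, 19, 12, 5 and picks E3; Entrant would get 11.
- Z: Incumbent compares 19, 20, 0, 11, 16 and picks E2; Entrant would get 11.
Among 6, 16, 11, 11, the best is 16 at X. Subgame-perfect outcome: (E2, X) with payoffs (20, 16).

(E2, X)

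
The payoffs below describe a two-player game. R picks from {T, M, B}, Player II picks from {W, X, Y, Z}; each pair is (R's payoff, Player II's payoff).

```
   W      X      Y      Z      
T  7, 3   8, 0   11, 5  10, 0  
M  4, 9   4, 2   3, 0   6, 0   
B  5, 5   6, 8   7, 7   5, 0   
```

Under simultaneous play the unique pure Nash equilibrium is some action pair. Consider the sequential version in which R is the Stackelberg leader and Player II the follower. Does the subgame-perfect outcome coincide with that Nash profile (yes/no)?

Player II best-responds to each possible R move:
- T: BR = Y, leader payoff 11.
- M: BR = W, leader payoff 4.
- B: BR = X, leader payoff 6.
R's induced payoffs are 11, 4, 6, so R commits to T. Subgame-perfect outcome: (T, Y) with payoffs (11, 5).
For the simultaneous game, intersect best replies.
R's best replies: W→T; X→T; Y→T; Z→T.
Player II's best replies: T→Y; M→W; B→X.
Only (T, Y) has each player best-responding; Nash payoffs (11, 5).
Sequential outcome (T, Y) coincides with the Nash profile (T, Y).

yes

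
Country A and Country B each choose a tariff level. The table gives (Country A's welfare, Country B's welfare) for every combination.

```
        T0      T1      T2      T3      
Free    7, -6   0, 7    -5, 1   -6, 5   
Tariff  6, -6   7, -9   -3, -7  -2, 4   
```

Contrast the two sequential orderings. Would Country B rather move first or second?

If Country A leads: Country B's best replies are Free→T1, Tariff→T3; Country A's induced payoffs 0, -2; outcome (Free, T1), payoffs (0, 7).
If Country B leads: Country A's best replies are T0→Free, T1→Tariff, T2→Tariff, T3→Tariff; Country B's induced payoffs -6, -9, -7, 4; outcome (Tariff, T3), payoffs (-2, 4).
Country B gets 4 moving first and 7 moving second, so Country B prefers to move second.

second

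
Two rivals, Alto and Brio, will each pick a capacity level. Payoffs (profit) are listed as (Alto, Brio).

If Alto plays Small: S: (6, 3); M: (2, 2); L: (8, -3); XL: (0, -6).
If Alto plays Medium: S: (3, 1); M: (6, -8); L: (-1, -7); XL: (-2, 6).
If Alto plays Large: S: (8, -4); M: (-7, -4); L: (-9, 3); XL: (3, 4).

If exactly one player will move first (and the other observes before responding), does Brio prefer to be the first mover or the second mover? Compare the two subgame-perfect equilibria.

If Alto leads: Brio's best replies are Small→S, Medium→XL, Large→XL; Alto's induced payoffs 6, -2, 3; outcome (Small, S), payoffs (6, 3).
If Brio leads: Alto's best replies are S→Large, M→Medium, L→Small, XL→Large; Brio's induced payoffs -4, -8, -3, 4; outcome (Large, XL), payoffs (3, 4).
Brio gets 4 moving first and 3 moving second, so Brio prefers to move first.

first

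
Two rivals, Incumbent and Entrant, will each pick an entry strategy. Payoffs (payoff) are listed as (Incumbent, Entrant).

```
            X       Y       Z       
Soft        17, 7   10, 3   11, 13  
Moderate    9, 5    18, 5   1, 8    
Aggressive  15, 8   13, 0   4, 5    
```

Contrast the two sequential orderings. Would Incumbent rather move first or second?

first

If Incumbent leads: Entrant's best replies are Soft→Z, Moderate→Z, Aggressive→X; Incumbent's induced payoffs 11, 1, 15; outcome (Aggressive, X), payoffs (15, 8).
If Entrant leads: Incumbent's best replies are X→Soft, Y→Moderate, Z→Soft; Entrant's induced payoffs 7, 5, 13; outcome (Soft, Z), payoffs (11, 13).
Incumbent gets 15 moving first and 11 moving second, so Incumbent prefers to move first.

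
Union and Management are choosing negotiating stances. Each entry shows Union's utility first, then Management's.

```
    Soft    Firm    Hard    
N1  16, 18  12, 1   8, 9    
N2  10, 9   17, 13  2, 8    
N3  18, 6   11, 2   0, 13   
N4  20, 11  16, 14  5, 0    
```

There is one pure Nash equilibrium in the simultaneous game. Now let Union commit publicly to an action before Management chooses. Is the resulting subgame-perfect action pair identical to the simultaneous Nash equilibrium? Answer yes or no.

Backward induction with Union moving first.
- N1: BR = Soft, leader payoff 16.
- N2: BR = Firm, leader payoff 17.
- N3: BR = Hard, leader payoff 0.
- N4: BR = Firm, leader payoff 16.
Union's induced payoffs are 16, 17, 0, 16, so Union commits to N2. Subgame-perfect outcome: (N2, Firm) with payoffs (17, 13).
Under simultaneous play:
Union's best replies: Soft→N4; Firm→N2; Hard→N1.
Management's best replies: N1→Soft; N2→Firm; N3→Hard; N4→Firm.
The unique mutual best reply is (N2, Firm), giving (17, 13).
Sequential outcome (N2, Firm) coincides with the Nash profile (N2, Firm).

yes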